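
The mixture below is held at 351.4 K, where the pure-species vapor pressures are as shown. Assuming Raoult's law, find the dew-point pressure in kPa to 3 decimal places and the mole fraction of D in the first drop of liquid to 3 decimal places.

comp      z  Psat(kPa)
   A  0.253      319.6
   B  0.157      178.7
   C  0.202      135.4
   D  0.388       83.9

Pdew = 128.426 kPa, x_D = 0.594

At the dew point ψ → 1, so Σzᵢ/Kᵢ = 1 with Kᵢ = Pᵢˢᵃᵗ/P ⇒ 1/P = Σzᵢ/Pᵢˢᵃᵗ.
1/P = 0.253/319.6 + 0.157/178.7 + 0.202/135.4 + 0.388/83.9 = 0.007787 ⇒ P = 128.426 kPa
xᵢ = zᵢP/Pᵢˢᵃᵗ ⇒ x_D = 0.388·128.426/83.9 = 0.594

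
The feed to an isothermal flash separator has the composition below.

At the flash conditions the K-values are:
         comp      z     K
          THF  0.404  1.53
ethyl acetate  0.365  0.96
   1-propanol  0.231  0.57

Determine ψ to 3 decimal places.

ψ = 0.694

Material balance + equilibrium reduce to Σ zᵢ(Kᵢ−1)/(1+ψ(Kᵢ−1)) = 0.
g(0) = ΣzᵢKᵢ − 1 = 0.100 and g(1) = 1 − Σzᵢ/Kᵢ = -0.050, so a root lies in (0, 1).
Newton–Raphson from ψ = 0.5:
  ψ = 0.500: g = 0.0278, g' = -0.141 → ψ = 0.698
  ψ = 0.698: g = -0.0006, g' = -0.148 → ψ = 0.694
Converged at ψ = 0.694.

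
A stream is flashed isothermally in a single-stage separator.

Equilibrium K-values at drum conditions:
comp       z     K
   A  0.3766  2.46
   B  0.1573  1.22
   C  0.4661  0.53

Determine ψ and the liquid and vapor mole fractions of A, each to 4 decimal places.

ψ = 0.6429, x_A = 0.1943, y_A = 0.4779

Rachford–Rice: g(ψ) = Σ zᵢ(Kᵢ−1)/(1+ψ(Kᵢ−1)) = 0.
Check two-phase: ΣzᵢKᵢ = 1.3654 > 1 and Σzᵢ/Kᵢ = 1.1615 > 1, so g(0) = 0.3654 > 0 and g(1) = -0.1615 < 0.
Newton–Raphson from ψ = 0.5:
  ψ = 0.5000: g = 0.06264, g' = -0.4503 → ψ = 0.6391
  ψ = 0.6391: g = 0.00166, g' = -0.4310 → ψ = 0.6429
Converged at ψ = 0.6429.
Compositions from xᵢ = zᵢ/(1+ψ(Kᵢ−1)), yᵢ = Kᵢxᵢ:
  A: x = 0.1943, y = 0.4779
  B: x = 0.1378, y = 0.1681
  C: x = 0.6679, y = 0.3540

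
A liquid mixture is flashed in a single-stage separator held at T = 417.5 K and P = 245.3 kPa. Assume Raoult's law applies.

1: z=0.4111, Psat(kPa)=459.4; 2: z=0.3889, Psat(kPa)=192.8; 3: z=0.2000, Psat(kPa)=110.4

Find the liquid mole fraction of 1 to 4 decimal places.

x_1 = 0.2833

Raoult's law: Kᵢ = Pᵢˢᵃᵗ/P = Pᵢˢᵃᵗ/245.3.
  K_1 = 459.4/245.3 = 1.872809, K_2 = 192.8/245.3 = 0.785976, K_3 = 110.4/245.3 = 0.450061
Newton–Raphson from β = 0.5:
  β = 0.5000: g = 0.00489, g' = -0.2892 → β = 0.5169
Converged at β = 0.5169.
Compositions from xᵢ = zᵢ/(1+β(Kᵢ−1)), yᵢ = Kᵢxᵢ:
  1: x = 0.2833, y = 0.5305
  2: x = 0.4373, y = 0.3437
  3: x = 0.2794, y = 0.1258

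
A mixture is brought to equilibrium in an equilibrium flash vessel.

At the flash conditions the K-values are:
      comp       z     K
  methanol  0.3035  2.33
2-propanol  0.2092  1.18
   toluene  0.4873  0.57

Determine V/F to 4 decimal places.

Rachford–Rice: g(V/F) = Σ zᵢ(Kᵢ−1)/(1+V/F(Kᵢ−1)) = 0.
Check two-phase: ΣzᵢKᵢ = 1.2318 > 1 and Σzᵢ/Kᵢ = 1.1625 > 1, so g(0) = 0.2318 > 0 and g(1) = -0.1625 < 0.
Iterate (Newton) starting at V/F = 0.5:
  V/F = 0.5000: g = 0.01005, g' = -0.3456 → V/F = 0.5291
  V/F = 0.5291: g = 0.00006, g' = -0.3416 → V/F = 0.5293
Converged at V/F = 0.5293.

V/F = 0.5293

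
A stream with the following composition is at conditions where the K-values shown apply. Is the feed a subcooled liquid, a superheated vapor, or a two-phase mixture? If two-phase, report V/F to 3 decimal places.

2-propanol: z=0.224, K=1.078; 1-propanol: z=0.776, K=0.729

subcooled liquid

ΣzᵢKᵢ = 0.807; Σzᵢ/Kᵢ = 1.272.
Since ΣzᵢKᵢ < 1 the mixture is below its bubble point — single liquid phase.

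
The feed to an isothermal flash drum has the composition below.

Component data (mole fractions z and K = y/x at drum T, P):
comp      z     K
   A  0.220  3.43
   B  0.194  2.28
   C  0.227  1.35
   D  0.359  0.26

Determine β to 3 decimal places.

β = 0.543

Iterate (Newton) starting at β = 0.5:
  β = 0.500: g = 0.0387, g' = -0.898 → β = 0.543
Converged at β = 0.543.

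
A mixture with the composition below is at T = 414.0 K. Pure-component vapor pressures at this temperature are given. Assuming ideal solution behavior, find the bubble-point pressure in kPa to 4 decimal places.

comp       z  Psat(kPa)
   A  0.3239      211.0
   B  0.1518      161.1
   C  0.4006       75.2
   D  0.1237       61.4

Pbub = 130.5182 kPa

At the bubble point ψ → 0, so ΣzᵢKᵢ = 1 with Kᵢ = Pᵢˢᵃᵗ/P ⇒ P = ΣzᵢPᵢˢᵃᵗ.
P = 0.3239·211.0 + 0.1518·161.1 + 0.4006·75.2 + 0.1237·61.4 = 130.5182 kPa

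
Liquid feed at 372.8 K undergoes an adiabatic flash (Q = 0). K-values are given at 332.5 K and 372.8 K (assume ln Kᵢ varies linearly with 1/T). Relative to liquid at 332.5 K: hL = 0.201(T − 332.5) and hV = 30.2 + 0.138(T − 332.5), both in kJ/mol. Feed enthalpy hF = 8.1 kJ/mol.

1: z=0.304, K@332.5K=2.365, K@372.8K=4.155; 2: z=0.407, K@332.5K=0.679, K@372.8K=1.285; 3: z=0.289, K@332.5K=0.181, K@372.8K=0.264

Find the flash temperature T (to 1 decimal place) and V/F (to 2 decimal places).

Adiabatic flash: solve Rachford–Rice at each trial T, then check hF = ψ·hV(T) + (1−ψ)·hL(T).
  T = 332.5 K: K = (2.365, 0.679, 0.181), RR gives ψ = 0.062, H_out = 1.870 kJ/mol
  T = 372.8 K: K = (4.155, 1.285, 0.264), RR gives ψ = 0.655, H_out = 26.213 kJ/mol
  T = 352.6 K: K = (3.183, 0.951, 0.221), RR gives ψ = 0.408, H_out = 15.859 kJ/mol
  T = 342.6 K: K = (2.758, 0.808, 0.201), RR gives ψ = 0.251, H_out = 9.439 kJ/mol
  T = 337.6 K: K = (2.559, 0.742, 0.191), RR gives ψ = 0.162, H_out = 5.855 kJ/mol
  T = 340.1 K: K = (2.657, 0.775, 0.196), RR gives ψ = 0.207, H_out = 7.682 kJ/mol
  T = 341.4 K: K = (2.709, 0.792, 0.198), RR gives ψ = 0.230, H_out = 8.604 kJ/mol
Linear interpolation between T = 340.1 (H_out = 7.682) and T = 341.4 (H_out = 8.604) on hF = 8.1 gives T ≈ 340.7 K, at which ψ = 0.22.

T = 340.7 K, V/F = 0.22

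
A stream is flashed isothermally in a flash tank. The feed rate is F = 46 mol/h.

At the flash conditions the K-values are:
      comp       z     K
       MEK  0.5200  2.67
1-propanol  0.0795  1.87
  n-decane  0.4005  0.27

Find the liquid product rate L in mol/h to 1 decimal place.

L = 20.2 mol/h

Material balance + equilibrium reduce to Σ zᵢ(Kᵢ−1)/(1+ψ(Kᵢ−1)) = 0.
g(0) = ΣzᵢKᵢ − 1 = 0.6452 and g(1) = 1 − Σzᵢ/Kᵢ = -0.7206, so a root lies in (0, 1).
Newton–Raphson from ψ = 0.5:
  ψ = 0.5000: g = 0.06102, g' = -0.9892 → ψ = 0.5617
  ψ = 0.5617: g = -0.00102, g' = -1.0265 → ψ = 0.5607
Converged at ψ = 0.5607.
Then V = ψ·F = 0.5607·46 = 25.8 mol/h and L = F − V = 20.2 mol/h.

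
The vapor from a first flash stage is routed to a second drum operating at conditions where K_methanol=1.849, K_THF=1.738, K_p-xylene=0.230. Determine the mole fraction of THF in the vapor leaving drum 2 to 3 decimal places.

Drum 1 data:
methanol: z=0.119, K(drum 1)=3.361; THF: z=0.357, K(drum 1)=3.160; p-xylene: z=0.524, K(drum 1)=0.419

y_THF (drum 2) = 0.658

Drum 1:
Let ψ₁ = V/F and solve Σ zᵢ(Kᵢ−1)/(1+ψ₁(Kᵢ−1)) = 0.
g(0) = ΣzᵢKᵢ − 1 = 0.748 and g(1) = 1 − Σzᵢ/Kᵢ = -0.399, so a root lies in (0, 1).
Iterate (Newton) starting at ψ₁ = 0.6:
  ψ₁ = 0.600: g = -0.0153, g' = -0.846 → ψ₁ = 0.582
Converged at ψ₁ = 0.582.
Drum-1 compositions:
  methanol: x = 0.050, y = 0.168
  THF: x = 0.158, y = 0.500
  p-xylene: x = 0.792, y = 0.332
Drum-2 feed = drum-1 vapor: z₂ = (0.1685, 0.4998, 0.3317).
Drum 2:
Let ψ₂ = V/F and solve Σ zᵢ(Kᵢ−1)/(1+ψ₂(Kᵢ−1)) = 0.
Feasibility: ΣzᵢKᵢ = 1.256, Σzᵢ/Kᵢ = 1.821 — both > 1, two phases present.
Newton iteration, ψ₂⁰ = 0.5:
  ψ₂ = 0.500: g = -0.0455, g' = -0.725 → ψ₂ = 0.437
  ψ₂ = 0.437: g = -0.0019, g' = -0.667 → ψ₂ = 0.434
Converged at ψ₂ = 0.434.
  methanol: x = 0.123, y = 0.228
  THF: x = 0.378, y = 0.658
  p-xylene: x = 0.498, y = 0.115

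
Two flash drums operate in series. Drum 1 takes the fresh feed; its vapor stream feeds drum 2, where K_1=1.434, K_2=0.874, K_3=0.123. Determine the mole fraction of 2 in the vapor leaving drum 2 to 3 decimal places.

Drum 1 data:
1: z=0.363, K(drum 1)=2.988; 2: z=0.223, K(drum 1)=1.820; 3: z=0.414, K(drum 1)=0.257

Drum 1:
Newton–Raphson from ψ₁ = 0.5:
  ψ₁ = 0.500: g = 0.0022, g' = -1.015 → ψ₁ = 0.502
Converged at ψ₁ = 0.502.
Drum-1 compositions:
  1: x = 0.182, y = 0.543
  2: x = 0.158, y = 0.287
  3: x = 0.660, y = 0.170
Drum-2 feed = drum-1 vapor: z₂ = (0.5428, 0.2875, 0.1697).
Drum 2:
Rachford–Rice: g(ψ₂) = Σ zᵢ(Kᵢ−1)/(1+ψ₂(Kᵢ−1)) = 0.
Feasibility: ΣzᵢKᵢ = 1.051, Σzᵢ/Kᵢ = 2.087 — both > 1, two phases present.
Newton iteration, ψ₂⁰ = 0.48:
  ψ₂ = 0.480: g = -0.1006, g' = -0.465 → ψ₂ = 0.263
  ψ₂ = 0.263: g = -0.0196, g' = -0.308 → ψ₂ = 0.200
  ψ₂ = 0.200: g = -0.0008, g' = -0.283 → ψ₂ = 0.197
Converged at ψ₂ = 0.197.
  1: x = 0.500, y = 0.717
  2: x = 0.295, y = 0.258
  3: x = 0.205, y = 0.025

y_2 (drum 2) = 0.258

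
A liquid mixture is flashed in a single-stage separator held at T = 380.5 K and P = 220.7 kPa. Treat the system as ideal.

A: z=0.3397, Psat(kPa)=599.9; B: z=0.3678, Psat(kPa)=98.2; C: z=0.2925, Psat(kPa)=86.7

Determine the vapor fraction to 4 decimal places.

Raoult's law: Kᵢ = Pᵢˢᵃᵗ/P = Pᵢˢᵃᵗ/220.7.
  K_A = 599.9/220.7 = 2.718169, K_B = 98.2/220.7 = 0.444948, K_C = 86.7/220.7 = 0.392841
Iterate (Newton) starting at ψ = 0.41:
  ψ = 0.4100: g = -0.15832, g' = -0.7263 → ψ = 0.1920
  ψ = 0.1920: g = 0.00934, g' = -0.8471 → ψ = 0.2030
  ψ = 0.2030: g = 0.00007, g' = -0.8354 → ψ = 0.2031
Converged at ψ = 0.2031.

ψ = 0.2031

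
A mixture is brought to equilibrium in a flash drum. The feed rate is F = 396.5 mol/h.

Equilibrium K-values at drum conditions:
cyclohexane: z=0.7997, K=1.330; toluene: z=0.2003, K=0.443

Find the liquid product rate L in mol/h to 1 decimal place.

Let β = V/F and solve Σ zᵢ(Kᵢ−1)/(1+β(Kᵢ−1)) = 0.
g(0) = ΣzᵢKᵢ − 1 = 0.1523 and g(1) = 1 − Σzᵢ/Kᵢ = -0.0534, so a root lies in (0, 1).
Binary case is linear: z₁(K₁−1)(1+β(K₂−1)) + z₂(K₂−1)(1+β(K₁−1)) = 0
⇒ β = [z₁(K₁−1)+z₂(K₂−1)] / [−(K₁−1)(K₂−1)] = 0.15233/0.18381 = 0.8288
Then V = β·F = 0.8288·396.5 = 328.6 mol/h and L = F − V = 67.9 mol/h.

L = 67.9 mol/h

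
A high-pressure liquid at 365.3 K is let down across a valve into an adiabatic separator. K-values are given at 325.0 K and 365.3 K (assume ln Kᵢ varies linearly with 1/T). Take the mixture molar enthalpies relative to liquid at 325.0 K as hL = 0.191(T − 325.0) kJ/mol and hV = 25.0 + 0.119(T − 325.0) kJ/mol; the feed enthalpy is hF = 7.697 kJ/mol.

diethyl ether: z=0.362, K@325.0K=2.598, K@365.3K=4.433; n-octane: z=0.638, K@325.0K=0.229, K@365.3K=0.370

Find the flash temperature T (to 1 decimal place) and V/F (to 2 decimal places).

T = 339.3 K, V/F = 0.21

Adiabatic flash: solve Rachford–Rice at each trial T, then check hF = ψ·hV(T) + (1−ψ)·hL(T).
  T = 325.0 K: K = (2.598, 0.229), RR gives ψ = 0.070, H_out = 1.757 kJ/mol
  T = 365.3 K: K = (4.433, 0.370), RR gives ψ = 0.389, H_out = 16.288 kJ/mol
  T = 345.1 K: K = (3.445, 0.295), RR gives ψ = 0.253, H_out = 9.787 kJ/mol
  T = 335.1 K: K = (3.006, 0.261), RR gives ψ = 0.172, H_out = 6.102 kJ/mol
  T = 340.1 K: K = (3.221, 0.278), RR gives ψ = 0.214, H_out = 8.002 kJ/mol
  T = 337.6 K: K = (3.113, 0.269), RR gives ψ = 0.193, H_out = 7.068 kJ/mol
  T = 338.9 K: K = (3.169, 0.274), RR gives ψ = 0.204, H_out = 7.557 kJ/mol
Linear interpolation between T = 338.9 (H_out = 7.557) and T = 340.1 (H_out = 8.002) on hF = 7.697 gives T ≈ 339.3 K, at which ψ = 0.21.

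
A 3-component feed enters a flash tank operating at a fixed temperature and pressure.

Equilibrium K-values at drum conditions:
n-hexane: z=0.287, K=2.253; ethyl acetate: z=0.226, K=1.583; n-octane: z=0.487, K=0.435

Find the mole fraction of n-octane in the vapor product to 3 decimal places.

y_n-octane = 0.270

Let ψ = V/F and solve Σ zᵢ(Kᵢ−1)/(1+ψ(Kᵢ−1)) = 0.
g(0) = ΣzᵢKᵢ − 1 = 0.216 and g(1) = 1 − Σzᵢ/Kᵢ = -0.390, so a root lies in (0, 1).
Newton–Raphson from ψ = 0.5:
  ψ = 0.500: g = -0.0604, g' = -0.518 → ψ = 0.384
  ψ = 0.384: g = -0.0007, g' = -0.510 → ψ = 0.382
Converged at ψ = 0.382.
Compositions from xᵢ = zᵢ/(1+ψ(Kᵢ−1)), yᵢ = Kᵢxᵢ:
  n-hexane: x = 0.194, y = 0.437
  ethyl acetate: x = 0.185, y = 0.293
  n-octane: x = 0.621, y = 0.270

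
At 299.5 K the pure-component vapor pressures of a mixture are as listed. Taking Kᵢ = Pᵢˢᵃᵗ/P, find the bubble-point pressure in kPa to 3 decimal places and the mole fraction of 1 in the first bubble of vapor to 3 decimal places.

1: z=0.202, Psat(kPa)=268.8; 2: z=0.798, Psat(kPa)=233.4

Pbub = 240.551 kPa, y_1 = 0.226

At the bubble point ψ → 0, so ΣzᵢKᵢ = 1 with Kᵢ = Pᵢˢᵃᵗ/P ⇒ P = ΣzᵢPᵢˢᵃᵗ.
P = 0.202·268.8 + 0.798·233.4 = 240.551 kPa
yᵢ = zᵢPᵢˢᵃᵗ/P ⇒ y_1 = 0.202·268.8/240.551 = 0.226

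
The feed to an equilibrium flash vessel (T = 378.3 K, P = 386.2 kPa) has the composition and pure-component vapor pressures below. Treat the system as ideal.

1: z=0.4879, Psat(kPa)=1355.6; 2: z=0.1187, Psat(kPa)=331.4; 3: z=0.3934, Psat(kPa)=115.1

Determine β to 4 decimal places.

Raoult's law: Kᵢ = Pᵢˢᵃᵗ/P = Pᵢˢᵃᵗ/386.2.
  K_1 = 1355.6/386.2 = 3.510098, K_2 = 331.4/386.2 = 0.858105, K_3 = 115.1/386.2 = 0.298032
Material balance + equilibrium reduce to Σ zᵢ(Kᵢ−1)/(1+β(Kᵢ−1)) = 0.
Check two-phase: ΣzᵢKᵢ = 1.9317 > 1 and Σzᵢ/Kᵢ = 1.5973 > 1, so g(0) = 0.9317 > 0 and g(1) = -0.5973 < 0.
Newton iteration, β⁰ = 0.5:
  β = 0.5000: g = 0.09946, g' = -1.0675 → β = 0.5932
  β = 0.5932: g = 0.00048, g' = -1.0682 → β = 0.5936
Converged at β = 0.5936.

β = 0.5936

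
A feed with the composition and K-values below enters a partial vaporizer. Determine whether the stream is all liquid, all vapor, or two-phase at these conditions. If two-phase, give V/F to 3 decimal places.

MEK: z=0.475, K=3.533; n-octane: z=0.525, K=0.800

all vapor

ΣzᵢKᵢ = 2.098; Σzᵢ/Kᵢ = 0.791.
Since Σzᵢ/Kᵢ < 1 the mixture is above its dew point — single vapor phase.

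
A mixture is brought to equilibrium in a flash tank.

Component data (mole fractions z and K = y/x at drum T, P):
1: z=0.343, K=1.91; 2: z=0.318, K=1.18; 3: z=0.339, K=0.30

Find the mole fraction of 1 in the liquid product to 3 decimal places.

x_1 = 0.270

Let β = V/F and solve Σ zᵢ(Kᵢ−1)/(1+β(Kᵢ−1)) = 0.
g(0) = ΣzᵢKᵢ − 1 = 0.132 and g(1) = 1 − Σzᵢ/Kᵢ = -0.579, so a root lies in (0, 1).
Newton iteration, β⁰ = 0.66:
  β = 0.660: g = -0.1949, g' = -0.693 → β = 0.379
  β = 0.379: g = -0.0372, g' = -0.474 → β = 0.300
  β = 0.300: g = -0.0010, g' = -0.451 → β = 0.298
Converged at β = 0.298.
Compositions from xᵢ = zᵢ/(1+β(Kᵢ−1)), yᵢ = Kᵢxᵢ:
  1: x = 0.270, y = 0.515
  2: x = 0.302, y = 0.356
  3: x = 0.428, y = 0.129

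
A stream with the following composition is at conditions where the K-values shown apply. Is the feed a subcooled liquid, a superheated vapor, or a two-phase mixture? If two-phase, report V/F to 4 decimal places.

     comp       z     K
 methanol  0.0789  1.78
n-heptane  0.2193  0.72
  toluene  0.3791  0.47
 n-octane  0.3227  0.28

ΣzᵢKᵢ = 0.5669; Σzᵢ/Kᵢ = 2.3080.
Since ΣzᵢKᵢ < 1 the mixture is below its bubble point — single liquid phase.

subcooled liquid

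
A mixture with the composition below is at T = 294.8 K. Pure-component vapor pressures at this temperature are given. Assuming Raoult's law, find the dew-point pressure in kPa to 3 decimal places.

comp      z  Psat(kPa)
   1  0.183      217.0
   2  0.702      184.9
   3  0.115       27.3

Pdew = 112.963 kPa

At the dew point ψ → 1, so Σzᵢ/Kᵢ = 1 with Kᵢ = Pᵢˢᵃᵗ/P ⇒ 1/P = Σzᵢ/Pᵢˢᵃᵗ.
1/P = 0.183/217.0 + 0.702/184.9 + 0.115/27.3 = 0.008852 ⇒ P = 112.963 kPa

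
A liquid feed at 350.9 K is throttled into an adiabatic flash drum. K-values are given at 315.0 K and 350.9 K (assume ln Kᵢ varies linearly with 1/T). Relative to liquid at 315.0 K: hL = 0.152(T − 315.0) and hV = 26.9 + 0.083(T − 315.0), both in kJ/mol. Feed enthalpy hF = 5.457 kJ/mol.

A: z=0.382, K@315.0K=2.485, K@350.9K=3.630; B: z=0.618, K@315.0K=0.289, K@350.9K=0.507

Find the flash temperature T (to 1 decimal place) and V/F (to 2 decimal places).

T = 319.9 K, V/F = 0.18

Adiabatic flash: solve Rachford–Rice at each trial T, then check hF = ψ·hV(T) + (1−ψ)·hL(T).
  T = 315.0 K: K = (2.485, 0.289), RR gives ψ = 0.121, H_out = 3.258 kJ/mol
  T = 350.9 K: K = (3.630, 0.507), RR gives ψ = 0.540, H_out = 18.642 kJ/mol
  T = 332.9 K: K = (3.033, 0.388), RR gives ψ = 0.320, H_out = 10.946 kJ/mol
  T = 323.9 K: K = (2.751, 0.336), RR gives ψ = 0.222, H_out = 7.201 kJ/mol
  T = 319.4 K: K = (2.615, 0.312), RR gives ψ = 0.172, H_out = 5.253 kJ/mol
  T = 321.6 K: K = (2.681, 0.323), RR gives ψ = 0.197, H_out = 6.215 kJ/mol
Linear interpolation between T = 319.4 (H_out = 5.253) and T = 321.6 (H_out = 6.215) on hF = 5.457 gives T ≈ 319.9 K, at which ψ = 0.18.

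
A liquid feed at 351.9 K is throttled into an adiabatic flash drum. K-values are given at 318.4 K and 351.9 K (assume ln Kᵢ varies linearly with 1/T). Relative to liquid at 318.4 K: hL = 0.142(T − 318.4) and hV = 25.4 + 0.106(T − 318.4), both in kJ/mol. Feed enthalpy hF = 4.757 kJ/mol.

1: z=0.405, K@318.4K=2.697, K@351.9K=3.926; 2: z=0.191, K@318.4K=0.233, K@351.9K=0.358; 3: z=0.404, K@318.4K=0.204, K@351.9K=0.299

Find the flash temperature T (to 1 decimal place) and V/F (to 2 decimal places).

T = 320.1 K, V/F = 0.18

Adiabatic flash: solve Rachford–Rice at each trial T, then check hF = ψ·hV(T) + (1−ψ)·hL(T).
  T = 318.4 K: K = (2.697, 0.233, 0.204), RR gives ψ = 0.164, H_out = 4.170 kJ/mol
  T = 351.9 K: K = (3.926, 0.358, 0.299), RR gives ψ = 0.390, H_out = 14.195 kJ/mol
  T = 335.1 K: K = (3.283, 0.292, 0.249), RR gives ψ = 0.289, H_out = 9.530 kJ/mol
  T = 326.8 K: K = (2.985, 0.262, 0.226), RR gives ψ = 0.231, H_out = 6.999 kJ/mol
  T = 322.6 K: K = (2.839, 0.247, 0.215), RR gives ψ = 0.199, H_out = 5.626 kJ/mol
  T = 320.5 K: K = (2.768, 0.240, 0.209), RR gives ψ = 0.182, H_out = 4.909 kJ/mol
Linear interpolation between T = 318.4 (H_out = 4.170) and T = 320.5 (H_out = 4.909) on hF = 4.757 gives T ≈ 320.1 K, at which ψ = 0.18.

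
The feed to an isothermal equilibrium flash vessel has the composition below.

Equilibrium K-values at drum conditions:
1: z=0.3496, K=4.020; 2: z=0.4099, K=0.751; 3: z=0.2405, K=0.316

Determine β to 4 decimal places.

Rachford–Rice: g(β) = Σ zᵢ(Kᵢ−1)/(1+β(Kᵢ−1)) = 0.
Feasibility: ΣzᵢKᵢ = 1.7892, Σzᵢ/Kᵢ = 1.3938 — both > 1, two phases present.
Newton–Raphson from β = 0.4:
  β = 0.4000: g = 0.13835, g' = -0.8986 → β = 0.5540
  β = 0.5540: g = 0.01173, g' = -0.7722 → β = 0.5692
Converged at β = 0.5692.

β = 0.5692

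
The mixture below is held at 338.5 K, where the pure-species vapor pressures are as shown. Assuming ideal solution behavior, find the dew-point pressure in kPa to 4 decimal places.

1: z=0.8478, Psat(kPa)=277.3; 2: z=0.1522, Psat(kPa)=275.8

Pdew = 277.0706 kPa

At the dew point ψ → 1, so Σzᵢ/Kᵢ = 1 with Kᵢ = Pᵢˢᵃᵗ/P ⇒ 1/P = Σzᵢ/Pᵢˢᵃᵗ.
1/P = 0.8478/277.3 + 0.1522/275.8 = 0.0036092 ⇒ P = 277.0706 kPa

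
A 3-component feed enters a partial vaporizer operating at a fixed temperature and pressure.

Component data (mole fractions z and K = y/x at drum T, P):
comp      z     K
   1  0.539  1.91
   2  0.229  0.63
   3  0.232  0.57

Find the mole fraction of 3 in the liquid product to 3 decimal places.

x_3 = 0.362

Material balance + equilibrium reduce to Σ zᵢ(Kᵢ−1)/(1+β(Kᵢ−1)) = 0.
g(0) = ΣzᵢKᵢ − 1 = 0.306 and g(1) = 1 − Σzᵢ/Kᵢ = -0.053, so a root lies in (0, 1).
Newton iteration, β⁰ = 0.49:
  β = 0.490: g = 0.1093, g' = -0.329 → β = 0.822
  β = 0.822: g = 0.0045, g' = -0.313 → β = 0.836
Converged at β = 0.836.
Compositions from xᵢ = zᵢ/(1+β(Kᵢ−1)), yᵢ = Kᵢxᵢ:
  1: x = 0.306, y = 0.585
  2: x = 0.332, y = 0.209
  3: x = 0.362, y = 0.207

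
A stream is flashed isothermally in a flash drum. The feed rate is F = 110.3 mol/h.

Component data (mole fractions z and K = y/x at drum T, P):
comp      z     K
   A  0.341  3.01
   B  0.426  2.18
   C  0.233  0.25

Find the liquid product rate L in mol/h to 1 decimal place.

Rachford–Rice: g(V/F) = Σ zᵢ(Kᵢ−1)/(1+V/F(Kᵢ−1)) = 0.
g(0) = ΣzᵢKᵢ − 1 = 1.013 and g(1) = 1 − Σzᵢ/Kᵢ = -0.241, so a root lies in (0, 1).
Newton–Raphson from V/F = 0.47:
  V/F = 0.470: g = 0.4059, g' = -0.922 → V/F = 0.910
  V/F = 0.910: g = -0.0659, g' = -1.611 → V/F = 0.869
  V/F = 0.869: g = -0.0043, g' = -1.409 → V/F = 0.866
Converged at V/F = 0.866.
Then V = V/F·F = 0.8661·110.3 = 95.5 mol/h and L = F − V = 14.8 mol/h.

L = 14.8 mol/h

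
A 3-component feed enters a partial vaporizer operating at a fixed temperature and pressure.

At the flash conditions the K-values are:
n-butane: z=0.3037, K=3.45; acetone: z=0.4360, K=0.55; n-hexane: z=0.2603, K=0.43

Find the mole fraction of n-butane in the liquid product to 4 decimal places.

Rachford–Rice: g(ψ) = Σ zᵢ(Kᵢ−1)/(1+ψ(Kᵢ−1)) = 0.
Feasibility: ΣzᵢKᵢ = 1.3995, Σzᵢ/Kᵢ = 1.4861 — both > 1, two phases present.
Iterate (Newton) starting at ψ = 0.55:
  ψ = 0.5500: g = -0.15990, g' = -0.6662 → ψ = 0.3100
  ψ = 0.3100: g = 0.01468, g' = -0.8329 → ψ = 0.3276
  ψ = 0.3276: g = 0.00020, g' = -0.8103 → ψ = 0.3279
Converged at ψ = 0.3279.
Compositions from xᵢ = zᵢ/(1+ψ(Kᵢ−1)), yᵢ = Kᵢxᵢ:
  n-butane: x = 0.1684, y = 0.5810
  acetone: x = 0.5115, y = 0.2813
  n-hexane: x = 0.3201, y = 0.1377

x_n-butane = 0.1684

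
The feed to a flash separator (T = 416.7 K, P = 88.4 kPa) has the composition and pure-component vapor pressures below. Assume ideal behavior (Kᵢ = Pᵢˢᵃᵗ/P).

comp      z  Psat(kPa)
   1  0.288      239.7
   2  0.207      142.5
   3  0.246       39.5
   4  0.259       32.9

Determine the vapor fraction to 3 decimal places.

Raoult's law: Kᵢ = Pᵢˢᵃᵗ/P = Pᵢˢᵃᵗ/88.4.
  K_1 = 239.7/88.4 = 2.71154, K_2 = 142.5/88.4 = 1.61199, K_3 = 39.5/88.4 = 0.44683, K_4 = 32.9/88.4 = 0.37217
Let ψ = V/F and solve Σ zᵢ(Kᵢ−1)/(1+ψ(Kᵢ−1)) = 0.
Check two-phase: ΣzᵢKᵢ = 1.321 > 1 and Σzᵢ/Kᵢ = 1.481 > 1, so g(0) = 0.321 > 0 and g(1) = -0.481 < 0.
Iterate (Newton) starting at ψ = 0.69:
  ψ = 0.690: g = -0.1919, g' = -0.730 → ψ = 0.427
  ψ = 0.427: g = -0.0153, g' = -0.650 → ψ = 0.404
Converged at ψ = 0.404.

ψ = 0.404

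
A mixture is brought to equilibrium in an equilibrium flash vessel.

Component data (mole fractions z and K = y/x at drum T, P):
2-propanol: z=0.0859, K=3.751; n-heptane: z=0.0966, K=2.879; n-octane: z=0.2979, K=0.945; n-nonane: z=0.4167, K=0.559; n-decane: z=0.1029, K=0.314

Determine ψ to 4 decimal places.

ψ = 0.1753

Rachford–Rice: g(ψ) = Σ zᵢ(Kᵢ−1)/(1+ψ(Kᵢ−1)) = 0.
Check two-phase: ΣzᵢKᵢ = 1.1471 > 1 and Σzᵢ/Kᵢ = 1.4448 > 1, so g(0) = 0.1471 > 0 and g(1) = -0.4448 < 0.
Newton iteration, ψ⁰ = 0.62:
  ψ = 0.6200: g = -0.22153, g' = -0.4627 → ψ = 0.1412
  ψ = 0.1412: g = 0.02302, g' = -0.7027 → ψ = 0.1739
  ψ = 0.1739: g = 0.00090, g' = -0.6495 → ψ = 0.1753
Converged at ψ = 0.1753.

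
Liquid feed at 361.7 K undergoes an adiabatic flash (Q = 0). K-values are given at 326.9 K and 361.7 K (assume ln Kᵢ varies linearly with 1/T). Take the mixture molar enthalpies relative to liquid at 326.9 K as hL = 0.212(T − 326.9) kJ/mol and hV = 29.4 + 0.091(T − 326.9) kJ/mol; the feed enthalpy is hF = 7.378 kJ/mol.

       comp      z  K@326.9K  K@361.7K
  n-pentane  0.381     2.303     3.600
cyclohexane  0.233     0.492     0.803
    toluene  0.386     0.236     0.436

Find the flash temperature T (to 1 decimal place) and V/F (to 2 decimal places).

T = 334.1 K, V/F = 0.21

Adiabatic flash: solve Rachford–Rice at each trial T, then check hF = ψ·hV(T) + (1−ψ)·hL(T).
  T = 326.9 K: K = (2.303, 0.492, 0.236), RR gives ψ = 0.094, H_out = 2.772 kJ/mol
  T = 361.7 K: K = (3.600, 0.803, 0.436), RR gives ψ = 0.609, H_out = 22.706 kJ/mol
  T = 344.3 K: K = (2.912, 0.636, 0.326), RR gives ψ = 0.348, H_out = 13.201 kJ/mol
  T = 335.6 K: K = (2.598, 0.561, 0.278), RR gives ψ = 0.227, H_out = 8.283 kJ/mol
  T = 331.2 K: K = (2.446, 0.526, 0.256), RR gives ψ = 0.162, H_out = 5.600 kJ/mol
  T = 333.4 K: K = (2.521, 0.543, 0.267), RR gives ψ = 0.195, H_out = 6.964 kJ/mol
Linear interpolation between T = 333.4 (H_out = 6.964) and T = 335.6 (H_out = 8.283) on hF = 7.378 gives T ≈ 334.1 K, at which ψ = 0.21.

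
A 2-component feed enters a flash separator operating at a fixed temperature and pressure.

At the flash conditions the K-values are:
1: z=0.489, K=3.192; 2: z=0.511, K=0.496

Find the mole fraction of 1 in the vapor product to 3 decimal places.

Let ψ = V/F and solve Σ zᵢ(Kᵢ−1)/(1+ψ(Kᵢ−1)) = 0.
Check two-phase: ΣzᵢKᵢ = 1.814 > 1 and Σzᵢ/Kᵢ = 1.183 > 1, so g(0) = 0.814 > 0 and g(1) = -0.183 < 0.
Binary case is linear: z₁(K₁−1)(1+ψ(K₂−1)) + z₂(K₂−1)(1+ψ(K₁−1)) = 0
⇒ ψ = [z₁(K₁−1)+z₂(K₂−1)] / [−(K₁−1)(K₂−1)] = 0.8143/1.1048 = 0.737
Compositions from xᵢ = zᵢ/(1+ψ(Kᵢ−1)), yᵢ = Kᵢxᵢ:
  1: x = 0.187, y = 0.597
  2: x = 0.813, y = 0.403

y_1 = 0.597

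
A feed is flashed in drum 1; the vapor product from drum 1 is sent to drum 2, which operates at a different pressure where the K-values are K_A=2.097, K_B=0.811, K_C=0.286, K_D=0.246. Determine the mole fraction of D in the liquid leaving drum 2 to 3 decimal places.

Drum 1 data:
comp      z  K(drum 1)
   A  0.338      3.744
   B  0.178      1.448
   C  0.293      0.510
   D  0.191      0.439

Drum 1:
Newton iteration, ψ₁⁰ = 0.59:
  ψ₁ = 0.590: g = 0.0551, g' = -0.667 → ψ₁ = 0.673
  ψ₁ = 0.673: g = 0.0010, g' = -0.647 → ψ₁ = 0.674
Converged at ψ₁ = 0.674.
Drum-1 compositions:
  A: x = 0.119, y = 0.444
  B: x = 0.137, y = 0.198
  C: x = 0.438, y = 0.223
  D: x = 0.307, y = 0.135
Drum-2 feed = drum-1 vapor: z₂ = (0.4441, 0.1980, 0.2231, 0.1348).
Drum 2:
Material balance + equilibrium reduce to Σ zᵢ(Kᵢ−1)/(1+ψ₂(Kᵢ−1)) = 0.
g(0) = ΣzᵢKᵢ − 1 = 0.189 and g(1) = 1 − Σzᵢ/Kᵢ = -0.784, so a root lies in (0, 1).
Newton iteration, ψ₂⁰ = 0.6:
  ψ₂ = 0.600: g = -0.2128, g' = -0.807 → ψ₂ = 0.336
  ψ₂ = 0.336: g = -0.0300, g' = -0.628 → ψ₂ = 0.289
  ψ₂ = 0.289: g = -0.0002, g' = -0.622 → ψ₂ = 0.288
Converged at ψ₂ = 0.288.
  A: x = 0.337, y = 0.707
  B: x = 0.209, y = 0.170
  C: x = 0.281, y = 0.080
  D: x = 0.172, y = 0.042

x_D (drum 2) = 0.172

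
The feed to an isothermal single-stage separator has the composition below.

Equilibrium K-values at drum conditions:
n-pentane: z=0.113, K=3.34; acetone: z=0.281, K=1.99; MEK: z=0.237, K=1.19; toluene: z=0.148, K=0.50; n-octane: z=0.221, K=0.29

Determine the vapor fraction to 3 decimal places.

ψ = 0.512

Rachford–Rice: g(ψ) = Σ zᵢ(Kᵢ−1)/(1+ψ(Kᵢ−1)) = 0.
Check two-phase: ΣzᵢKᵢ = 1.357 > 1 and Σzᵢ/Kᵢ = 1.432 > 1, so g(0) = 0.357 > 0 and g(1) = -0.432 < 0.
Iterate (Newton) starting at ψ = 0.5:
  ψ = 0.500: g = 0.0071, g' = -0.595 → ψ = 0.512
Converged at ψ = 0.512.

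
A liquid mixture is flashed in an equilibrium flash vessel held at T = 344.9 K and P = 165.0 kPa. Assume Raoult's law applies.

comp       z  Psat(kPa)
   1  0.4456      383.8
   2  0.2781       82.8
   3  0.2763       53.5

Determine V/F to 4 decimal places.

Raoult's law: Kᵢ = Pᵢˢᵃᵗ/P = Pᵢˢᵃᵗ/165.0.
  K_1 = 383.8/165.0 = 2.326061, K_2 = 82.8/165.0 = 0.501818, K_3 = 53.5/165.0 = 0.324242
Rachford–Rice: g(V/F) = Σ zᵢ(Kᵢ−1)/(1+V/F(Kᵢ−1)) = 0.
Feasibility: ΣzᵢKᵢ = 1.2656, Σzᵢ/Kᵢ = 1.5979 — both > 1, two phases present.
Iterate (Newton) starting at V/F = 0.5:
  V/F = 0.5000: g = -0.11118, g' = -0.6935 → V/F = 0.3397
  V/F = 0.3397: g = -0.00172, g' = -0.6850 → V/F = 0.3372
Converged at V/F = 0.3372.

V/F = 0.3372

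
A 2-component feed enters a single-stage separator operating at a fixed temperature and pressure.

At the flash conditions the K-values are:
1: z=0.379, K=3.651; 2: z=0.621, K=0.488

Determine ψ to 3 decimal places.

Let ψ = V/F and solve Σ zᵢ(Kᵢ−1)/(1+ψ(Kᵢ−1)) = 0.
Check two-phase: ΣzᵢKᵢ = 1.687 > 1 and Σzᵢ/Kᵢ = 1.376 > 1, so g(0) = 0.687 > 0 and g(1) = -0.376 < 0.
Newton iteration, ψ⁰ = 0.45:
  ψ = 0.450: g = 0.0450, g' = -0.829 → ψ = 0.504
  ψ = 0.504: g = 0.0013, g' = -0.784 → ψ = 0.506
Converged at ψ = 0.506.

ψ = 0.506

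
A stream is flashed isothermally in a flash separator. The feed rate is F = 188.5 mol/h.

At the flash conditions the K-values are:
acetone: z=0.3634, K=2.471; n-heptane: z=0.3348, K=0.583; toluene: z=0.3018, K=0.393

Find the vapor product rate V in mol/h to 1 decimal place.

Rachford–Rice: g(β) = Σ zᵢ(Kᵢ−1)/(1+β(Kᵢ−1)) = 0.
g(0) = ΣzᵢKᵢ − 1 = 0.2118 and g(1) = 1 − Σzᵢ/Kᵢ = -0.4893, so a root lies in (0, 1).
Newton–Raphson from β = 0.5:
  β = 0.5000: g = -0.13139, g' = -0.5832 → β = 0.2747
  β = 0.2747: g = 0.00319, g' = -0.6333 → β = 0.2797
  β = 0.2797: g = 0.00001, g' = -0.6306 → β = 0.2798
Converged at β = 0.2798.
Then V = β·F = 0.2798·188.5 = 52.7 mol/h and L = F − V = 135.8 mol/h.

V = 52.7 mol/h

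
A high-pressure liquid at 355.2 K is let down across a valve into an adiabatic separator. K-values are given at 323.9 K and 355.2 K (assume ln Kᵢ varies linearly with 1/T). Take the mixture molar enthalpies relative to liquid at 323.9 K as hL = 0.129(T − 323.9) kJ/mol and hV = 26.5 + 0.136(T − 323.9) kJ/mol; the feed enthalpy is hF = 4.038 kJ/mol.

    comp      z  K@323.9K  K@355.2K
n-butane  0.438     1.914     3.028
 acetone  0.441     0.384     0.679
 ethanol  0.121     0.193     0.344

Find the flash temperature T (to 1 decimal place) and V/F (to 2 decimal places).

Adiabatic flash: solve Rachford–Rice at each trial T, then check hF = ψ·hV(T) + (1−ψ)·hL(T).
  T = 323.9 K: K = (1.914, 0.384, 0.193), RR gives ψ = 0.051, H_out = 1.360 kJ/mol
  T = 355.2 K: K = (3.028, 0.679, 0.344), RR gives ψ = 0.767, H_out = 24.533 kJ/mol
  T = 339.5 K: K = (2.431, 0.517, 0.261), RR gives ψ = 0.412, H_out = 12.966 kJ/mol
  T = 331.7 K: K = (2.163, 0.447, 0.225), RR gives ψ = 0.243, H_out = 7.460 kJ/mol
  T = 327.8 K: K = (2.036, 0.415, 0.209), RR gives ψ = 0.152, H_out = 4.534 kJ/mol
  T = 325.9 K: K = (1.976, 0.400, 0.201), RR gives ψ = 0.104, H_out = 3.026 kJ/mol
Linear interpolation between T = 325.9 (H_out = 3.026) and T = 327.8 (H_out = 4.534) on hF = 4.038 gives T ≈ 327.2 K, at which ψ = 0.14.

T = 327.2 K, V/F = 0.14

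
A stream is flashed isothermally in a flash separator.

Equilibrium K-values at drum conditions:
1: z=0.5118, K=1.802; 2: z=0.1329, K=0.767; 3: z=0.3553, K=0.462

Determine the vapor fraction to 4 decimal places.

ψ = 0.4903

Material balance + equilibrium reduce to Σ zᵢ(Kᵢ−1)/(1+ψ(Kᵢ−1)) = 0.
Check two-phase: ΣzᵢKᵢ = 1.1883 > 1 and Σzᵢ/Kᵢ = 1.2263 > 1, so g(0) = 0.1883 > 0 and g(1) = -0.2263 < 0.
Iterate (Newton) starting at ψ = 0.5:
  ψ = 0.5000: g = -0.00356, g' = -0.3694 → ψ = 0.4904
  ψ = 0.4904: g = -0.00000, g' = -0.3685 → ψ = 0.4903
Converged at ψ = 0.4903.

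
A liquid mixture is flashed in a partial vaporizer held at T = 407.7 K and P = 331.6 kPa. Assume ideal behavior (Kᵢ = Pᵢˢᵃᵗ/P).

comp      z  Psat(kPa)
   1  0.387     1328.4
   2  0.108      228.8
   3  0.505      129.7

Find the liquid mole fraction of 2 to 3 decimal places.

x_2 = 0.127

Raoult's law: Kᵢ = Pᵢˢᵃᵗ/P = Pᵢˢᵃᵗ/331.6.
  K_1 = 1328.4/331.6 = 4.00603, K_2 = 228.8/331.6 = 0.68999, K_3 = 129.7/331.6 = 0.39113
Material balance + equilibrium reduce to Σ zᵢ(Kᵢ−1)/(1+ψ(Kᵢ−1)) = 0.
g(0) = ΣzᵢKᵢ − 1 = 0.822 and g(1) = 1 − Σzᵢ/Kᵢ = -0.544, so a root lies in (0, 1).
Iterate (Newton) starting at ψ = 0.37:
  ψ = 0.370: g = 0.1161, g' = -1.109 → ψ = 0.475
  ψ = 0.475: g = 0.0077, g' = -0.978 → ψ = 0.482
Converged at ψ = 0.482.
Compositions from xᵢ = zᵢ/(1+ψ(Kᵢ−1)), yᵢ = Kᵢxᵢ:
  1: x = 0.158, y = 0.633
  2: x = 0.127, y = 0.088
  3: x = 0.715, y = 0.280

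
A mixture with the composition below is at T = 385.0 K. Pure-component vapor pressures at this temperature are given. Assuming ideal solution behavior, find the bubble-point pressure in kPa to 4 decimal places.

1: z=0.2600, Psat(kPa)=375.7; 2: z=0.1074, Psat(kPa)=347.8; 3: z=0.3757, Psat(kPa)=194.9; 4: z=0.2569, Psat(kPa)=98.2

At the bubble point ψ → 0, so ΣzᵢKᵢ = 1 with Kᵢ = Pᵢˢᵃᵗ/P ⇒ P = ΣzᵢPᵢˢᵃᵗ.
P = 0.2600·375.7 + 0.1074·347.8 + 0.3757·194.9 + 0.2569·98.2 = 233.4872 kPa

Pbub = 233.4872 kPa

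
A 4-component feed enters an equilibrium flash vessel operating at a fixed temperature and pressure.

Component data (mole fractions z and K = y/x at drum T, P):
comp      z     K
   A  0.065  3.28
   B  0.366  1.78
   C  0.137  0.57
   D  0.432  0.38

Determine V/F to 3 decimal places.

V/F = 0.163

Rachford–Rice: g(V/F) = Σ zᵢ(Kᵢ−1)/(1+V/F(Kᵢ−1)) = 0.
Feasibility: ΣzᵢKᵢ = 1.107, Σzᵢ/Kᵢ = 1.603 — both > 1, two phases present.
Newton iteration, V/F⁰ = 0.5:
  V/F = 0.500: g = -0.1886, g' = -0.579 → V/F = 0.174
  V/F = 0.174: g = -0.0066, g' = -0.584 → V/F = 0.163
Converged at V/F = 0.163.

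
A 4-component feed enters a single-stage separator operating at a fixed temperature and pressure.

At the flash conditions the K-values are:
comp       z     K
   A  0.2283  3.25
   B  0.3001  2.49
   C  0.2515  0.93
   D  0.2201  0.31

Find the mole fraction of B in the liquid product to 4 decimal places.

x_B = 0.1337

Material balance + equilibrium reduce to Σ zᵢ(Kᵢ−1)/(1+ψ(Kᵢ−1)) = 0.
Feasibility: ΣzᵢKᵢ = 1.7914, Σzᵢ/Kᵢ = 1.1712 — both > 1, two phases present.
Iterate (Newton) starting at ψ = 0.48:
  ψ = 0.4800: g = 0.26236, g' = -0.7292 → ψ = 0.8398
  ψ = 0.8398: g = -0.00344, g' = -0.8638 → ψ = 0.8358
Converged at ψ = 0.8358.
Compositions from xᵢ = zᵢ/(1+ψ(Kᵢ−1)), yᵢ = Kᵢxᵢ:
  A: x = 0.0793, y = 0.2576
  B: x = 0.1337, y = 0.3328
  C: x = 0.2671, y = 0.2484
  D: x = 0.5200, y = 0.1612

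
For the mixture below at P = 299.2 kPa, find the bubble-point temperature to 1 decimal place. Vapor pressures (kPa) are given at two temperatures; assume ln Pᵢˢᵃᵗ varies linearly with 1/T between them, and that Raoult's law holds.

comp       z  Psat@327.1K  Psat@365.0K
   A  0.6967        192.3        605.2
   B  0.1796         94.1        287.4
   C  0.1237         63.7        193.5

T = 347.1 K

Bubble-point temperature: ΣzᵢPᵢˢᵃᵗ(T) = P. Interpolate ln Pᵢˢᵃᵗ = aᵢ + bᵢ/T.
  T = 327.1 K: ΣzᵢPᵢˢᵃᵗ = 158.76 kPa
  T = 365.0 K: ΣzᵢPᵢˢᵃᵗ = 497.20 kPa
  T = 346.1 K: ΣzᵢPᵢˢᵃᵗ = 290.30 kPa
  T = 355.6 K: ΣzᵢPᵢˢᵃᵗ = 383.19 kPa
  T = 350.9 K: ΣzᵢPᵢˢᵃᵗ = 334.64 kPa
  T = 348.5 K: ΣzᵢPᵢˢᵃᵗ = 311.84 kPa
Interpolating between 346.1 K and 348.5 K gives T ≈ 347.1 K.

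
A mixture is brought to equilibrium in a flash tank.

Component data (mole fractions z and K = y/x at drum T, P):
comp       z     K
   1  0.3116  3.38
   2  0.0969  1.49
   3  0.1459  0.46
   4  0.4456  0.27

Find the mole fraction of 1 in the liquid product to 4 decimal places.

x_1 = 0.1907

Rachford–Rice: g(ψ) = Σ zᵢ(Kᵢ−1)/(1+ψ(Kᵢ−1)) = 0.
Feasibility: ΣzᵢKᵢ = 1.3850, Σzᵢ/Kᵢ = 2.1248 — both > 1, two phases present.
Newton iteration, ψ⁰ = 0.5:
  ψ = 0.5000: g = -0.24342, g' = -1.0518 → ψ = 0.2686
  ψ = 0.2686: g = -0.00237, g' = -1.1007 → ψ = 0.2664
Converged at ψ = 0.2664.
Compositions from xᵢ = zᵢ/(1+ψ(Kᵢ−1)), yᵢ = Kᵢxᵢ:
  1: x = 0.1907, y = 0.6445
  2: x = 0.0857, y = 0.1277
  3: x = 0.1704, y = 0.0784
  4: x = 0.5532, y = 0.1494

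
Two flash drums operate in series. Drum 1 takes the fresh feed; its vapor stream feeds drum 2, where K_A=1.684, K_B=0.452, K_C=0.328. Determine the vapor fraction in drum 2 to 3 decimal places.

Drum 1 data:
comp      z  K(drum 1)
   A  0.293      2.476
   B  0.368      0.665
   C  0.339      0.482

V/F (drum 2) = 0.269

Drum 1:
Let ψ₁ = V/F and solve Σ zᵢ(Kᵢ−1)/(1+ψ₁(Kᵢ−1)) = 0.
Check two-phase: ΣzᵢKᵢ = 1.134 > 1 and Σzᵢ/Kᵢ = 1.375 > 1, so g(0) = 0.134 > 0 and g(1) = -0.375 < 0.
Newton iteration, ψ₁⁰ = 0.5:
  ψ₁ = 0.500: g = -0.1362, g' = -0.437 → ψ₁ = 0.188
  ψ₁ = 0.188: g = 0.0124, g' = -0.550 → ψ₁ = 0.211
Converged at ψ₁ = 0.211.
Drum-1 compositions:
  A: x = 0.223, y = 0.553
  B: x = 0.396, y = 0.263
  C: x = 0.381, y = 0.183
Drum-2 feed = drum-1 vapor: z₂ = (0.5532, 0.2633, 0.1834).
Drum 2:
Let ψ₂ = V/F and solve Σ zᵢ(Kᵢ−1)/(1+ψ₂(Kᵢ−1)) = 0.
Check two-phase: ΣzᵢKᵢ = 1.111 > 1 and Σzᵢ/Kᵢ = 1.470 > 1, so g(0) = 0.111 > 0 and g(1) = -0.470 < 0.
Iterate (Newton) starting at ψ₂ = 0.5:
  ψ₂ = 0.500: g = -0.1024, g' = -0.482 → ψ₂ = 0.287
  ψ₂ = 0.287: g = -0.0078, g' = -0.419 → ψ₂ = 0.269
Converged at ψ₂ = 0.269.
  A: x = 0.467, y = 0.787
  B: x = 0.309, y = 0.140
  C: x = 0.224, y = 0.073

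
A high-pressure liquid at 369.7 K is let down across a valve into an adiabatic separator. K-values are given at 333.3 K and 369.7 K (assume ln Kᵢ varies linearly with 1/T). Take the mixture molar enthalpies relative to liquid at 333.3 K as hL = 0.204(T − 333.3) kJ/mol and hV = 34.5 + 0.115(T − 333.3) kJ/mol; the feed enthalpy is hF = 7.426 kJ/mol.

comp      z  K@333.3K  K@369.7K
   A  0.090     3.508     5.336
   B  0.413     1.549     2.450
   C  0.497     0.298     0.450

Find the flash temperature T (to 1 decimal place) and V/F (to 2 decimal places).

Adiabatic flash: solve Rachford–Rice at each trial T, then check hF = ψ·hV(T) + (1−ψ)·hL(T).
  T = 333.3 K: K = (3.508, 1.549, 0.298), RR gives ψ = 0.127, H_out = 4.387 kJ/mol
  T = 369.7 K: K = (5.336, 2.450, 0.450), RR gives ψ = 0.629, H_out = 27.087 kJ/mol
  T = 351.5 K: K = (4.374, 1.971, 0.370), RR gives ψ = 0.400, H_out = 16.850 kJ/mol
  T = 342.4 K: K = (3.929, 1.753, 0.333), RR gives ψ = 0.272, H_out = 11.017 kJ/mol
  T = 337.9 K: K = (3.717, 1.650, 0.315), RR gives ψ = 0.203, H_out = 7.849 kJ/mol
  T = 335.6 K: K = (3.612, 1.599, 0.307), RR gives ψ = 0.166, H_out = 6.147 kJ/mol
Linear interpolation between T = 335.6 (H_out = 6.147) and T = 337.9 (H_out = 7.849) on hF = 7.426 gives T ≈ 337.3 K, at which ψ = 0.19.

T = 337.3 K, V/F = 0.19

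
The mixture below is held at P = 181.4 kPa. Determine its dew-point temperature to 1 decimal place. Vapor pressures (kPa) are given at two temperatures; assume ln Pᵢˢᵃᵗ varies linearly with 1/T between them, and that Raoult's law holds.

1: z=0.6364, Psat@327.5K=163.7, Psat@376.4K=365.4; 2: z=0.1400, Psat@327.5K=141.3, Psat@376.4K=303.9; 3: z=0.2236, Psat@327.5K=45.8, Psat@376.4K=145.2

T = 354.8 K

Dew-point temperature: Σzᵢ·P/Pᵢˢᵃᵗ(T) = 1. Interpolate ln Pᵢˢᵃᵗ = aᵢ + bᵢ/T.
  T = 327.5 K: ΣzᵢP/Pᵢˢᵃᵗ = 1.7706
  T = 376.4 K: ΣzᵢP/Pᵢˢᵃᵗ = 0.6788
  T = 351.9 K: ΣzᵢP/Pᵢˢᵃᵗ = 1.0572
  T = 364.1 K: ΣzᵢP/Pᵢˢᵃᵗ = 0.8409
  T = 358.0 K: ΣzᵢP/Pᵢˢᵃᵗ = 0.9409
  T = 354.9 K: ΣzᵢP/Pᵢˢᵃᵗ = 0.9977
  T = 353.4 K: ΣzᵢP/Pᵢˢᵃᵗ = 1.0269
Interpolating between 353.4 K and 354.9 K gives T ≈ 354.8 K.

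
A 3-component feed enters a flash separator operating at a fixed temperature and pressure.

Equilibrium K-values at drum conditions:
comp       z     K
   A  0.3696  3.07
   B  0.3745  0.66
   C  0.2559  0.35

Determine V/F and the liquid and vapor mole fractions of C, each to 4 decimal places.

Material balance + equilibrium reduce to Σ zᵢ(Kᵢ−1)/(1+V/F(Kᵢ−1)) = 0.
Check two-phase: ΣzᵢKᵢ = 1.4714 > 1 and Σzᵢ/Kᵢ = 1.4190 > 1, so g(0) = 0.4714 > 0 and g(1) = -0.4190 < 0.
Iterate (Newton) starting at V/F = 0.39:
  V/F = 0.3900: g = 0.05371, g' = -0.7364 → V/F = 0.4629
  V/F = 0.4629: g = 0.00164, g' = -0.6952 → V/F = 0.4653
Converged at V/F = 0.4653.
Compositions from xᵢ = zᵢ/(1+V/F(Kᵢ−1)), yᵢ = Kᵢxᵢ:
  A: x = 0.1883, y = 0.5780
  B: x = 0.4449, y = 0.2936
  C: x = 0.3669, y = 0.1284

V/F = 0.4653, x_C = 0.3669, y_C = 0.1284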